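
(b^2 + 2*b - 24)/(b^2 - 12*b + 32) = (b + 6)/(b - 8)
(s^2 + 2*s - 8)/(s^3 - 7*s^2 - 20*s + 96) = (s - 2)/(s^2 - 11*s + 24)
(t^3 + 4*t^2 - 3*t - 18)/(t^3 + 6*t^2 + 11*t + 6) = (t^2 + t - 6)/(t^2 + 3*t + 2)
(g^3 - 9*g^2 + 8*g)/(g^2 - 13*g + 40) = g*(g - 1)/(g - 5)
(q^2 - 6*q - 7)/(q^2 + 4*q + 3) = (q - 7)/(q + 3)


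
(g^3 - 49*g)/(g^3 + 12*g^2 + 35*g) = (g - 7)/(g + 5)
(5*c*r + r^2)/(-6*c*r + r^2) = (5*c + r)/(-6*c + r)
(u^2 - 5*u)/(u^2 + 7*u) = (u - 5)/(u + 7)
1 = 1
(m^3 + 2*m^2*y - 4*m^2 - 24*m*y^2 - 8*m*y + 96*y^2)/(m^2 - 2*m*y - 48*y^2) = (-m^2 + 4*m*y + 4*m - 16*y)/(-m + 8*y)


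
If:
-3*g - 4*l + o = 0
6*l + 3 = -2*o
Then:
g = 7*o/9 + 2/3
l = -o/3 - 1/2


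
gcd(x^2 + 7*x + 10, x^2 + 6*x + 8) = x + 2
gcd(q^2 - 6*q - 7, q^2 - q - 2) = q + 1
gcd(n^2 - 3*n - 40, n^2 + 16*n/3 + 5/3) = n + 5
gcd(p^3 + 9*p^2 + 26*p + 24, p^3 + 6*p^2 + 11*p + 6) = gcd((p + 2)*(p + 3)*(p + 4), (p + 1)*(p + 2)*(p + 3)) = p^2 + 5*p + 6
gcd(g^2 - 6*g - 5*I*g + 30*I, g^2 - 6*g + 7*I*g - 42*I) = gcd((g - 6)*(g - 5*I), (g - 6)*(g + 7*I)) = g - 6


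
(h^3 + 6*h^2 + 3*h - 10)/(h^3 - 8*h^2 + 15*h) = (h^3 + 6*h^2 + 3*h - 10)/(h*(h^2 - 8*h + 15))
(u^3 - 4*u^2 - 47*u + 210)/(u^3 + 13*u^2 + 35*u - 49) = (u^2 - 11*u + 30)/(u^2 + 6*u - 7)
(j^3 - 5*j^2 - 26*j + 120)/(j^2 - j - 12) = (j^2 - j - 30)/(j + 3)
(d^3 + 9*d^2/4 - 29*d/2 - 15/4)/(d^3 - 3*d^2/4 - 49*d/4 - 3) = (d^2 + 2*d - 15)/(d^2 - d - 12)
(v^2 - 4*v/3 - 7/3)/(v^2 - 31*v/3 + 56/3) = (v + 1)/(v - 8)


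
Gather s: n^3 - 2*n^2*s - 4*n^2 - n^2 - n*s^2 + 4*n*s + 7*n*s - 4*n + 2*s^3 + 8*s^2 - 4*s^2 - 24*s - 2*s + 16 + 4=n^3 - 5*n^2 - 4*n + 2*s^3 + s^2*(4 - n) + s*(-2*n^2 + 11*n - 26) + 20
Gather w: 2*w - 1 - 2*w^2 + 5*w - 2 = -2*w^2 + 7*w - 3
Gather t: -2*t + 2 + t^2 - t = t^2 - 3*t + 2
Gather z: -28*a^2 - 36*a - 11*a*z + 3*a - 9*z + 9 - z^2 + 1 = -28*a^2 - 33*a - z^2 + z*(-11*a - 9) + 10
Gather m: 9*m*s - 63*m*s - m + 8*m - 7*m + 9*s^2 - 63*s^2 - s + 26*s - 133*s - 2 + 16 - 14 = -54*m*s - 54*s^2 - 108*s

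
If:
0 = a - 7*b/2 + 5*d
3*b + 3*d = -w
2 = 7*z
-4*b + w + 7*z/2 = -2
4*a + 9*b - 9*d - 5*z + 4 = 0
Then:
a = -315/544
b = 555/1904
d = 87/272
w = -873/476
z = 2/7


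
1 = 1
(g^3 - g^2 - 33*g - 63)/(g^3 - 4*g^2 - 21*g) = (g + 3)/g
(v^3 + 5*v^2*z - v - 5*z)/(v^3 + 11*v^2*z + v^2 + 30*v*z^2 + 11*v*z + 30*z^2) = (v - 1)/(v + 6*z)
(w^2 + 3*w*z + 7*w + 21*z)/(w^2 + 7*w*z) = (w^2 + 3*w*z + 7*w + 21*z)/(w*(w + 7*z))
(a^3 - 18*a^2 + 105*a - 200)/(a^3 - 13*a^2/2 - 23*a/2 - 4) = 2*(a^2 - 10*a + 25)/(2*a^2 + 3*a + 1)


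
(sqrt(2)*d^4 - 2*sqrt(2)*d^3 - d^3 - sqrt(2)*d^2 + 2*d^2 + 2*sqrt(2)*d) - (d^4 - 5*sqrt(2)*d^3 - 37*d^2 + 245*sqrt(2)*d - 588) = -d^4 + sqrt(2)*d^4 - d^3 + 3*sqrt(2)*d^3 - sqrt(2)*d^2 + 39*d^2 - 243*sqrt(2)*d + 588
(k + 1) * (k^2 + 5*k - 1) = k^3 + 6*k^2 + 4*k - 1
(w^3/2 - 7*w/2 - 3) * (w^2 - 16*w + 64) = w^5/2 - 8*w^4 + 57*w^3/2 + 53*w^2 - 176*w - 192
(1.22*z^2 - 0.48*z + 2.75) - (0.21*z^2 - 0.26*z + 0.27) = 1.01*z^2 - 0.22*z + 2.48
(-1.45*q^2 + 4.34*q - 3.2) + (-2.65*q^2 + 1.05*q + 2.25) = -4.1*q^2 + 5.39*q - 0.95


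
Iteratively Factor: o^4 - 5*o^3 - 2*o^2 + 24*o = (o - 3)*(o^3 - 2*o^2 - 8*o) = (o - 3)*(o + 2)*(o^2 - 4*o) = (o - 4)*(o - 3)*(o + 2)*(o)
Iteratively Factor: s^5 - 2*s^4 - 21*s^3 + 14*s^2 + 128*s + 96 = (s + 2)*(s^4 - 4*s^3 - 13*s^2 + 40*s + 48) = (s - 4)*(s + 2)*(s^3 - 13*s - 12) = (s - 4)*(s + 1)*(s + 2)*(s^2 - s - 12) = (s - 4)^2*(s + 1)*(s + 2)*(s + 3)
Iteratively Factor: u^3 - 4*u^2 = (u)*(u^2 - 4*u) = u^2*(u - 4)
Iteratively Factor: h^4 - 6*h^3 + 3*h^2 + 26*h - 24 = (h + 2)*(h^3 - 8*h^2 + 19*h - 12) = (h - 3)*(h + 2)*(h^2 - 5*h + 4) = (h - 3)*(h - 1)*(h + 2)*(h - 4)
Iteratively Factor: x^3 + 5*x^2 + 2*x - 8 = (x + 4)*(x^2 + x - 2) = (x + 2)*(x + 4)*(x - 1)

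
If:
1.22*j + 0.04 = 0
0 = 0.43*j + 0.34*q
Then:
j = -0.03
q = 0.04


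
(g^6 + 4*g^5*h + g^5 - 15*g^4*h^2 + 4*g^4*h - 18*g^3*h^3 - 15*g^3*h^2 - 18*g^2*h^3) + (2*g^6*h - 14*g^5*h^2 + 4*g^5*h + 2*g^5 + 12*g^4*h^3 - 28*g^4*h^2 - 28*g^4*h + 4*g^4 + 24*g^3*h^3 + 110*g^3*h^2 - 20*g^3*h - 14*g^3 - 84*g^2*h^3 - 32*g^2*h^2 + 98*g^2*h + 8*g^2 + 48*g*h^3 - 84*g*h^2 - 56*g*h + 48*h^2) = 2*g^6*h + g^6 - 14*g^5*h^2 + 8*g^5*h + 3*g^5 + 12*g^4*h^3 - 43*g^4*h^2 - 24*g^4*h + 4*g^4 + 6*g^3*h^3 + 95*g^3*h^2 - 20*g^3*h - 14*g^3 - 102*g^2*h^3 - 32*g^2*h^2 + 98*g^2*h + 8*g^2 + 48*g*h^3 - 84*g*h^2 - 56*g*h + 48*h^2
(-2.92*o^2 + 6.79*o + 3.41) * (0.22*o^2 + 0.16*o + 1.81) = -0.6424*o^4 + 1.0266*o^3 - 3.4486*o^2 + 12.8355*o + 6.1721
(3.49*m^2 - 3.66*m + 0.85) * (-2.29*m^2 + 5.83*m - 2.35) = -7.9921*m^4 + 28.7281*m^3 - 31.4858*m^2 + 13.5565*m - 1.9975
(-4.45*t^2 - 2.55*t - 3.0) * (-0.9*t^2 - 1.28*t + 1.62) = 4.005*t^4 + 7.991*t^3 - 1.245*t^2 - 0.291*t - 4.86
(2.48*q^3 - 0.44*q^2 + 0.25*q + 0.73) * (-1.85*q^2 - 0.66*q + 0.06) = -4.588*q^5 - 0.8228*q^4 - 0.0233*q^3 - 1.5419*q^2 - 0.4668*q + 0.0438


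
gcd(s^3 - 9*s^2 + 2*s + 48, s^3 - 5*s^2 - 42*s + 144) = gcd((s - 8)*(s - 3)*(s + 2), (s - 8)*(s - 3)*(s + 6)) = s^2 - 11*s + 24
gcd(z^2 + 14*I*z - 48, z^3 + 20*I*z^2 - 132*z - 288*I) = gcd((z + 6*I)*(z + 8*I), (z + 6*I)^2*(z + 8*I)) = z^2 + 14*I*z - 48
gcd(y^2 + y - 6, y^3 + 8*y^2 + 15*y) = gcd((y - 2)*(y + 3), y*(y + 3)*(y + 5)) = y + 3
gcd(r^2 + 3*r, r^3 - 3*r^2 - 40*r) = r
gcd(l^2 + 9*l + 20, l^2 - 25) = l + 5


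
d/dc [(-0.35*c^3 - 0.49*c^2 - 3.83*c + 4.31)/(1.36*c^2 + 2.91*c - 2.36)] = (-0.476*c^4 - 2.037*c^3 + 6.2609*c^2 - 9.4104*c - 3.5033)/(1.8496*c^4 + 7.9152*c^3 + 2.0489*c^2 - 13.7352*c + 5.5696)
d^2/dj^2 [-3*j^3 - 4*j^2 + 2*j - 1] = -18*j - 8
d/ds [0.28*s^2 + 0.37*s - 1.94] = 0.56*s + 0.37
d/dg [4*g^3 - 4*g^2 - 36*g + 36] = 12*g^2 - 8*g - 36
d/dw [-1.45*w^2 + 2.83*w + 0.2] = 2.83 - 2.9*w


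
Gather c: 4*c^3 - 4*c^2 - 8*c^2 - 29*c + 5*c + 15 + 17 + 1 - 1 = 4*c^3 - 12*c^2 - 24*c + 32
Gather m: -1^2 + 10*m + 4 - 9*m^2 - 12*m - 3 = -9*m^2 - 2*m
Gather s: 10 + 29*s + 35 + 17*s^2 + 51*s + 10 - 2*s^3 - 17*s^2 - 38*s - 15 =-2*s^3 + 42*s + 40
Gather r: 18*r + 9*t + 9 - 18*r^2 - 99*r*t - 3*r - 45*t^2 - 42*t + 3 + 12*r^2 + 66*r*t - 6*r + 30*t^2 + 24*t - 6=-6*r^2 + r*(9 - 33*t) - 15*t^2 - 9*t + 6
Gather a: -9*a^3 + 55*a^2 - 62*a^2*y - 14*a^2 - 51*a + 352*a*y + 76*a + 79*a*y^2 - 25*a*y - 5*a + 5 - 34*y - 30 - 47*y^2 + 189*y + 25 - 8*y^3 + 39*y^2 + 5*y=-9*a^3 + a^2*(41 - 62*y) + a*(79*y^2 + 327*y + 20) - 8*y^3 - 8*y^2 + 160*y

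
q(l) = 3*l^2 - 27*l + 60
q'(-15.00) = -117.00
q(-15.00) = 1140.00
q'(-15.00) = -117.00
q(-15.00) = 1140.00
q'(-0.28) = -28.68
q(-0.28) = 67.80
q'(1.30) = -19.20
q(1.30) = 29.97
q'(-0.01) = -27.06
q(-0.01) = 60.27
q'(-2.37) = -41.22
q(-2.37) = 140.84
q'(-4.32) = -52.92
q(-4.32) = 232.63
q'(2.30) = -13.20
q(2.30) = 13.77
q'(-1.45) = -35.70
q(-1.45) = 105.46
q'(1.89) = -15.66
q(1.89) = 19.69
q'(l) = 6*l - 27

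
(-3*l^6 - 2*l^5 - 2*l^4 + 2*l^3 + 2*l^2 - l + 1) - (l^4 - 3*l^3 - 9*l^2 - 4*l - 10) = -3*l^6 - 2*l^5 - 3*l^4 + 5*l^3 + 11*l^2 + 3*l + 11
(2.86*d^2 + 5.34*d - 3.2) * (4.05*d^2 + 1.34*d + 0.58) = 11.583*d^4 + 25.4594*d^3 - 4.1456*d^2 - 1.1908*d - 1.856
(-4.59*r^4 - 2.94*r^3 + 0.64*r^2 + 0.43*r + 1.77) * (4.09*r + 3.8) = -18.7731*r^5 - 29.4666*r^4 - 8.5544*r^3 + 4.1907*r^2 + 8.8733*r + 6.726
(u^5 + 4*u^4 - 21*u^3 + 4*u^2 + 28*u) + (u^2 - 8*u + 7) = u^5 + 4*u^4 - 21*u^3 + 5*u^2 + 20*u + 7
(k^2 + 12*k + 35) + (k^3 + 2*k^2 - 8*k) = k^3 + 3*k^2 + 4*k + 35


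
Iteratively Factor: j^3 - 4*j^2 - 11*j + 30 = (j + 3)*(j^2 - 7*j + 10) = (j - 2)*(j + 3)*(j - 5)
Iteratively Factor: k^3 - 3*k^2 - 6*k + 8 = (k - 1)*(k^2 - 2*k - 8) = (k - 1)*(k + 2)*(k - 4)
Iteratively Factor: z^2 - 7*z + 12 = (z - 4)*(z - 3)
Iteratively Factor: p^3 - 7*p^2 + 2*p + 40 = (p - 5)*(p^2 - 2*p - 8) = (p - 5)*(p - 4)*(p + 2)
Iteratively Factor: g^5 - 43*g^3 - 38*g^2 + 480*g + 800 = (g + 2)*(g^4 - 2*g^3 - 39*g^2 + 40*g + 400) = (g + 2)*(g + 4)*(g^3 - 6*g^2 - 15*g + 100) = (g - 5)*(g + 2)*(g + 4)*(g^2 - g - 20) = (g - 5)*(g + 2)*(g + 4)^2*(g - 5)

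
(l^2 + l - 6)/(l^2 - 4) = (l + 3)/(l + 2)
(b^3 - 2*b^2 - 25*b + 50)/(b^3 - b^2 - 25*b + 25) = (b - 2)/(b - 1)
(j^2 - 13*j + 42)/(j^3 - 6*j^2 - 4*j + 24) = (j - 7)/(j^2 - 4)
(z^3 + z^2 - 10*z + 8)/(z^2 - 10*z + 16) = (z^2 + 3*z - 4)/(z - 8)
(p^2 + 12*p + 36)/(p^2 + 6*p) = (p + 6)/p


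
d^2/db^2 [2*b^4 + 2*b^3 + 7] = 12*b*(2*b + 1)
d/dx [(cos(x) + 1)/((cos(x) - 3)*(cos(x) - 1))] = (cos(x)^2 + 2*cos(x) - 7)*sin(x)/((cos(x) - 3)^2*(cos(x) - 1)^2)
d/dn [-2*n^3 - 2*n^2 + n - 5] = -6*n^2 - 4*n + 1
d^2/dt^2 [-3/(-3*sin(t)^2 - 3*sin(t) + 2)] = 9*(-12*sin(t)^4 - 9*sin(t)^3 + 7*sin(t)^2 + 16*sin(t) + 10)/(3*sin(t)^2 + 3*sin(t) - 2)^3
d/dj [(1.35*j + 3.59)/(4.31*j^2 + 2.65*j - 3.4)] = (5.8185*j^2 + 3.5775*j - (1.35*j + 3.59)*(8.62*j + 2.65) - 4.59)/(4.31*j^2 + 2.65*j - 3.4)^2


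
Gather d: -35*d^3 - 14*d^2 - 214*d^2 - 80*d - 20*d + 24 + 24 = -35*d^3 - 228*d^2 - 100*d + 48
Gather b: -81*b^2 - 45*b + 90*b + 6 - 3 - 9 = -81*b^2 + 45*b - 6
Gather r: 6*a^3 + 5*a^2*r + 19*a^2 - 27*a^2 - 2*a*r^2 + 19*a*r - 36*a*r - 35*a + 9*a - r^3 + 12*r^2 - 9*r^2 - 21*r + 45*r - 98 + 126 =6*a^3 - 8*a^2 - 26*a - r^3 + r^2*(3 - 2*a) + r*(5*a^2 - 17*a + 24) + 28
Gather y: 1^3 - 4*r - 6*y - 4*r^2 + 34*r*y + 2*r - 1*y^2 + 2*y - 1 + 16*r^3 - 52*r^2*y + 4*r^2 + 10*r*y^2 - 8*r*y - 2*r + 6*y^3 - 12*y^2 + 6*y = 16*r^3 - 4*r + 6*y^3 + y^2*(10*r - 13) + y*(-52*r^2 + 26*r + 2)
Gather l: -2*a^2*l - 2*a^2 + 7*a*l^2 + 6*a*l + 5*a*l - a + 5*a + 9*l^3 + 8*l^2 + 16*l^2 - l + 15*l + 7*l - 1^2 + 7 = -2*a^2 + 4*a + 9*l^3 + l^2*(7*a + 24) + l*(-2*a^2 + 11*a + 21) + 6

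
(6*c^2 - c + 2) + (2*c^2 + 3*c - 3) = 8*c^2 + 2*c - 1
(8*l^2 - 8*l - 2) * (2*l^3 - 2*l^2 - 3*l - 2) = 16*l^5 - 32*l^4 - 12*l^3 + 12*l^2 + 22*l + 4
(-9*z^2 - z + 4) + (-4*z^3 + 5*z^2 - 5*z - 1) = -4*z^3 - 4*z^2 - 6*z + 3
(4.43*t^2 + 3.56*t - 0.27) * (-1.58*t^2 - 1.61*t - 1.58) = -6.9994*t^4 - 12.7571*t^3 - 12.3044*t^2 - 5.1901*t + 0.4266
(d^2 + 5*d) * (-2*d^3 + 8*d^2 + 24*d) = -2*d^5 - 2*d^4 + 64*d^3 + 120*d^2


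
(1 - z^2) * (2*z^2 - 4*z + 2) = -2*z^4 + 4*z^3 - 4*z + 2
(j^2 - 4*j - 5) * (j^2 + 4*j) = j^4 - 21*j^2 - 20*j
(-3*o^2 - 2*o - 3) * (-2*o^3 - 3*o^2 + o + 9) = 6*o^5 + 13*o^4 + 9*o^3 - 20*o^2 - 21*o - 27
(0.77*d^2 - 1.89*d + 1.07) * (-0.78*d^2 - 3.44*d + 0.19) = -0.6006*d^4 - 1.1746*d^3 + 5.8133*d^2 - 4.0399*d + 0.2033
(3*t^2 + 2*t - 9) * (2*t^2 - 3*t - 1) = 6*t^4 - 5*t^3 - 27*t^2 + 25*t + 9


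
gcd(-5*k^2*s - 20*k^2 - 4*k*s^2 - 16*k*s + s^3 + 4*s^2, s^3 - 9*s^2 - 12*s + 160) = s + 4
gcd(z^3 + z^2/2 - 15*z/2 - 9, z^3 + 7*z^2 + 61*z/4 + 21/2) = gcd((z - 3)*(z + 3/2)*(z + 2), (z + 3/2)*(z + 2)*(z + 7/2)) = z^2 + 7*z/2 + 3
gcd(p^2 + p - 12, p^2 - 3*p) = p - 3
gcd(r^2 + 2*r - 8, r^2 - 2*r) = r - 2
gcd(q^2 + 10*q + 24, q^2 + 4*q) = q + 4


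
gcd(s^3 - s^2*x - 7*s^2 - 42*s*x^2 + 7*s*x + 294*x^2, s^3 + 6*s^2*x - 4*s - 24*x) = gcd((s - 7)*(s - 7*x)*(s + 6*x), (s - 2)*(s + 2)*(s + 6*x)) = s + 6*x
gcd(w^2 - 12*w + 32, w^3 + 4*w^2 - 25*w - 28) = w - 4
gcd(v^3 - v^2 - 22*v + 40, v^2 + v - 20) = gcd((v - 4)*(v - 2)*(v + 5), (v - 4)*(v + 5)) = v^2 + v - 20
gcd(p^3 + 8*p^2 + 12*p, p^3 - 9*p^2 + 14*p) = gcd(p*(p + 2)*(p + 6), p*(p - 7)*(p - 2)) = p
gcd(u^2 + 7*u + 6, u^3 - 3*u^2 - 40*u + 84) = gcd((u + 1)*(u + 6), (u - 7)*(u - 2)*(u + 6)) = u + 6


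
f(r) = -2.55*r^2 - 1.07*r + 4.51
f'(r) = -5.1*r - 1.07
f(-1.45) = 0.70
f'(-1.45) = 6.32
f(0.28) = 4.01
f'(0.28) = -2.50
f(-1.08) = 2.69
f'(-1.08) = 4.44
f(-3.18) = -17.87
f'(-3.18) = 15.15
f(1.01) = 0.83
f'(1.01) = -6.22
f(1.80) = -5.68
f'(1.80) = -10.25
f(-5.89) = -77.65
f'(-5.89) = 28.97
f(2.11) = -9.10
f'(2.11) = -11.83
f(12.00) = -375.53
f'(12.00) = -62.27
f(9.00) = -211.67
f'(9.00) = -46.97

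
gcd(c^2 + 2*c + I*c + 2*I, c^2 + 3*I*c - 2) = c + I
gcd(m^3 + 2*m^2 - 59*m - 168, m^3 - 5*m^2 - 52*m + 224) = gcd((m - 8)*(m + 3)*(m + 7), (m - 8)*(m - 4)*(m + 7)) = m^2 - m - 56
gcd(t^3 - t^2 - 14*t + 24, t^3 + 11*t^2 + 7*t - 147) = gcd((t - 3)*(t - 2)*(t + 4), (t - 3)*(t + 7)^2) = t - 3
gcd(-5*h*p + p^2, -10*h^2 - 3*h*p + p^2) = -5*h + p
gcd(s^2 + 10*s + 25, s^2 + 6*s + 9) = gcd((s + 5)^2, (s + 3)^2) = 1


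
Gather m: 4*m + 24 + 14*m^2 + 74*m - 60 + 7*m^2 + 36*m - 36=21*m^2 + 114*m - 72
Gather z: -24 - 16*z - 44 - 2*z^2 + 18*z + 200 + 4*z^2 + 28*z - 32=2*z^2 + 30*z + 100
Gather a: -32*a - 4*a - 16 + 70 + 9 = 63 - 36*a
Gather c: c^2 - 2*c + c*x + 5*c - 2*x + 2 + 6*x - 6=c^2 + c*(x + 3) + 4*x - 4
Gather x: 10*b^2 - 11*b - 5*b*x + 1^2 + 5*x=10*b^2 - 11*b + x*(5 - 5*b) + 1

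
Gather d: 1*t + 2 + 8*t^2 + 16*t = 8*t^2 + 17*t + 2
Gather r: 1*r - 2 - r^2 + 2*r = -r^2 + 3*r - 2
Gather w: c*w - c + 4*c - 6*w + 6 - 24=3*c + w*(c - 6) - 18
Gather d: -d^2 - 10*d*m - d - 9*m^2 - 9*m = -d^2 + d*(-10*m - 1) - 9*m^2 - 9*m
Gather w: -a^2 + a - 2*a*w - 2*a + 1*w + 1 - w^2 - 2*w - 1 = -a^2 - a - w^2 + w*(-2*a - 1)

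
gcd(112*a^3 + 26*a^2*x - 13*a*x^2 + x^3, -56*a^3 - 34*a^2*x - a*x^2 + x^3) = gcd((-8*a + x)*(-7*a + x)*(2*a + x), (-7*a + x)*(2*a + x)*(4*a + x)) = -14*a^2 - 5*a*x + x^2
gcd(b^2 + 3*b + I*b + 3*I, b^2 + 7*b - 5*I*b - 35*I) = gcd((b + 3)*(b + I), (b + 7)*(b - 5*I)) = 1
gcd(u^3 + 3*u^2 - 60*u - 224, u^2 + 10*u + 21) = u + 7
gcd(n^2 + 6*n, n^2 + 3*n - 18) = n + 6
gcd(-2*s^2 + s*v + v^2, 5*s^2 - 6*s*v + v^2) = s - v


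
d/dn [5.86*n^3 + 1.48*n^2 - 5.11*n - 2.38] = 17.58*n^2 + 2.96*n - 5.11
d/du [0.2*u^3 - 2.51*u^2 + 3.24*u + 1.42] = 0.6*u^2 - 5.02*u + 3.24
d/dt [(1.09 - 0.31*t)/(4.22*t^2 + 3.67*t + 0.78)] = (1.3082*t^2 - 9.1996*t - 4.2421)/(17.8084*t^4 + 30.9748*t^3 + 20.0521*t^2 + 5.7252*t + 0.6084)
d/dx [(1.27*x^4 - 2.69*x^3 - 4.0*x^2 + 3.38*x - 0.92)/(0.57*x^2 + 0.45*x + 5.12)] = (1.4478*x^5 + 0.1812*x^4 + 23.5886*x^3 - 45.045*x^2 - 39.9112*x + 17.7196)/(0.3249*x^4 + 0.513*x^3 + 6.0393*x^2 + 4.608*x + 26.2144)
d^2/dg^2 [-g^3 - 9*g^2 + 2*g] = -6*g - 18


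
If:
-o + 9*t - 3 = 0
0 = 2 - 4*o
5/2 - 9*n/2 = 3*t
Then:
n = 8/27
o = 1/2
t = 7/18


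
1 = 1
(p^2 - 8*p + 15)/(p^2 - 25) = (p - 3)/(p + 5)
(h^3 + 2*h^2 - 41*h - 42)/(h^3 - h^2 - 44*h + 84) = (h + 1)/(h - 2)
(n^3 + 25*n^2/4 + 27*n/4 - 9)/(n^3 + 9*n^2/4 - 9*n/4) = (n + 4)/n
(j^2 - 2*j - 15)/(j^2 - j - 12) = (j - 5)/(j - 4)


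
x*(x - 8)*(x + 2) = x^3 - 6*x^2 - 16*x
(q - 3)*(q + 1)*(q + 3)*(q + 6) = q^4 + 7*q^3 - 3*q^2 - 63*q - 54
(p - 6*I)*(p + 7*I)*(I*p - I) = I*p^3 - p^2 - I*p^2 + p + 42*I*p - 42*I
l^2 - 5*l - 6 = (l - 6)*(l + 1)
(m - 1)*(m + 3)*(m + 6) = m^3 + 8*m^2 + 9*m - 18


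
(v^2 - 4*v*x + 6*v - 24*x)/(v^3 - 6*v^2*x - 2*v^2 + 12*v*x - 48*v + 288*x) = (-v + 4*x)/(-v^2 + 6*v*x + 8*v - 48*x)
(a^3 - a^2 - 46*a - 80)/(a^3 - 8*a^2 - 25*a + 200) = (a + 2)/(a - 5)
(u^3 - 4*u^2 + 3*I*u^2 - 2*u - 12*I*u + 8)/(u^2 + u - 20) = (u^2 + 3*I*u - 2)/(u + 5)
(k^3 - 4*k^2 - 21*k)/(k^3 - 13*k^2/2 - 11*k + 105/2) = 2*k/(2*k - 5)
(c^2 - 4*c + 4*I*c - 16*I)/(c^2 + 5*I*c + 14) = (c^2 + 4*c*(-1 + I) - 16*I)/(c^2 + 5*I*c + 14)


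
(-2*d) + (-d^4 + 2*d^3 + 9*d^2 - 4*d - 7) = -d^4 + 2*d^3 + 9*d^2 - 6*d - 7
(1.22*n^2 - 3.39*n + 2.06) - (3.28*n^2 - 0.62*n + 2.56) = -2.06*n^2 - 2.77*n - 0.5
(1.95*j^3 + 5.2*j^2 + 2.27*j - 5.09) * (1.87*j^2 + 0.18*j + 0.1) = 3.6465*j^5 + 10.075*j^4 + 5.3759*j^3 - 8.5897*j^2 - 0.6892*j - 0.509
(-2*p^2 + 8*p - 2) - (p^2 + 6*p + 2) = -3*p^2 + 2*p - 4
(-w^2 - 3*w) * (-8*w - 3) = 8*w^3 + 27*w^2 + 9*w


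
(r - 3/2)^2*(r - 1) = r^3 - 4*r^2 + 21*r/4 - 9/4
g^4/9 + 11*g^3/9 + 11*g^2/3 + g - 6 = (g/3 + 1)^2*(g - 1)*(g + 6)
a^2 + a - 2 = (a - 1)*(a + 2)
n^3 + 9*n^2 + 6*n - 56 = (n - 2)*(n + 4)*(n + 7)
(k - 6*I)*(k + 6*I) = k^2 + 36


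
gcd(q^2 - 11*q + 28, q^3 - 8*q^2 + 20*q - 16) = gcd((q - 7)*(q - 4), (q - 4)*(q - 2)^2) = q - 4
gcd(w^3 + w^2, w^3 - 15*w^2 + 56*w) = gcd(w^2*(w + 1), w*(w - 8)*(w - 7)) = w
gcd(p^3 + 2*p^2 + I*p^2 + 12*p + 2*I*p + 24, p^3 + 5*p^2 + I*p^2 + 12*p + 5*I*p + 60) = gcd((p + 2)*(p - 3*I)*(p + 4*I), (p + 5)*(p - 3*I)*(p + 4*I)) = p^2 + I*p + 12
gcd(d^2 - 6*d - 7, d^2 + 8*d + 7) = d + 1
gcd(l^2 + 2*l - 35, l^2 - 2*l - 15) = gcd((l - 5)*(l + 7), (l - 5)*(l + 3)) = l - 5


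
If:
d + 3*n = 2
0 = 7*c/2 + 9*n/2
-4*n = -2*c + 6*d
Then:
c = -27/20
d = -23/20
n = 21/20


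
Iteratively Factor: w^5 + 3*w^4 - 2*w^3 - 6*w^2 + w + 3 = (w - 1)*(w^4 + 4*w^3 + 2*w^2 - 4*w - 3) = (w - 1)^2*(w^3 + 5*w^2 + 7*w + 3) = (w - 1)^2*(w + 3)*(w^2 + 2*w + 1) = (w - 1)^2*(w + 1)*(w + 3)*(w + 1)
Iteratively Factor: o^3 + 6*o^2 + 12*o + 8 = (o + 2)*(o^2 + 4*o + 4) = (o + 2)^2*(o + 2)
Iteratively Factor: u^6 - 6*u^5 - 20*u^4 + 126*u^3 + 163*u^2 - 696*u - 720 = (u - 4)*(u^5 - 2*u^4 - 28*u^3 + 14*u^2 + 219*u + 180) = (u - 4)*(u + 3)*(u^4 - 5*u^3 - 13*u^2 + 53*u + 60) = (u - 4)^2*(u + 3)*(u^3 - u^2 - 17*u - 15) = (u - 4)^2*(u + 1)*(u + 3)*(u^2 - 2*u - 15) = (u - 4)^2*(u + 1)*(u + 3)^2*(u - 5)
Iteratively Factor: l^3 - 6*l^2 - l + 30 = (l - 3)*(l^2 - 3*l - 10) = (l - 5)*(l - 3)*(l + 2)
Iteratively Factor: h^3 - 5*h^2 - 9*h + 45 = (h - 5)*(h^2 - 9) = (h - 5)*(h - 3)*(h + 3)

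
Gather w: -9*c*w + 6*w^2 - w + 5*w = 6*w^2 + w*(4 - 9*c)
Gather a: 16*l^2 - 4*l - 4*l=16*l^2 - 8*l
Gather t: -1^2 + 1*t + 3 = t + 2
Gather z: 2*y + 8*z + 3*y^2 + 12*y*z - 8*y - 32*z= 3*y^2 - 6*y + z*(12*y - 24)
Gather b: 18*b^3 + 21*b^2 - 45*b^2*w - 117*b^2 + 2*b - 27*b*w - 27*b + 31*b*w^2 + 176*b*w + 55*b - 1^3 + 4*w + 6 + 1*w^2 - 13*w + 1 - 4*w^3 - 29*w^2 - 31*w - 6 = 18*b^3 + b^2*(-45*w - 96) + b*(31*w^2 + 149*w + 30) - 4*w^3 - 28*w^2 - 40*w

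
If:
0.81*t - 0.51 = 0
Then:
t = 0.63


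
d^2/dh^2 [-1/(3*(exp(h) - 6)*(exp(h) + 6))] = 4*(-exp(2*h) - 36)*exp(2*h)/(3*(exp(6*h) - 108*exp(4*h) + 3888*exp(2*h) - 46656))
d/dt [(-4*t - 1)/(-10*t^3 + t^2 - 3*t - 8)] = (40*t^3 - 4*t^2 + 12*t - (4*t + 1)*(30*t^2 - 2*t + 3) + 32)/(10*t^3 - t^2 + 3*t + 8)^2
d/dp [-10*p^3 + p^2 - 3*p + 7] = -30*p^2 + 2*p - 3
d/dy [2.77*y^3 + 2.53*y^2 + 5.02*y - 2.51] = 8.31*y^2 + 5.06*y + 5.02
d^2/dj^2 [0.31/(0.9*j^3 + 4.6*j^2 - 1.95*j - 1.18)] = (-(1.674*j + 2.852)*(0.9*j^3 + 4.6*j^2 - 1.95*j - 1.18) + 0.31*(2.7*j^2 + 9.2*j - 1.95)*(5.4*j^2 + 18.4*j - 3.9))/(0.9*j^3 + 4.6*j^2 - 1.95*j - 1.18)^3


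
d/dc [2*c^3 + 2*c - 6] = 6*c^2 + 2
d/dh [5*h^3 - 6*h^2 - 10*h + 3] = 15*h^2 - 12*h - 10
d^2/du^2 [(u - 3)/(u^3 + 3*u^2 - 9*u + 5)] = 6*(u^3 - u^2 - 21*u - 51)/(u^7 + 11*u^6 + 21*u^5 - 89*u^4 - 109*u^3 + 465*u^2 - 425*u + 125)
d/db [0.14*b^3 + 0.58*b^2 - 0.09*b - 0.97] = 0.42*b^2 + 1.16*b - 0.09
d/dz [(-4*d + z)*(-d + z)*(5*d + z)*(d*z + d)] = d*(20*d^3 - 42*d^2*z - 21*d^2 + 4*z^3 + 3*z^2)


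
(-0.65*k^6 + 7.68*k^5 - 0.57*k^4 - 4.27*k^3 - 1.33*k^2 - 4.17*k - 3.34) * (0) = 0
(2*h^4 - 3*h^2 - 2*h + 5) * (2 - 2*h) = -4*h^5 + 4*h^4 + 6*h^3 - 2*h^2 - 14*h + 10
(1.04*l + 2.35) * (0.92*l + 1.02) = 0.9568*l^2 + 3.2228*l + 2.397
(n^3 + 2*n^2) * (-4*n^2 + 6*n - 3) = -4*n^5 - 2*n^4 + 9*n^3 - 6*n^2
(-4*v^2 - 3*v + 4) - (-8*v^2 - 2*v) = 4*v^2 - v + 4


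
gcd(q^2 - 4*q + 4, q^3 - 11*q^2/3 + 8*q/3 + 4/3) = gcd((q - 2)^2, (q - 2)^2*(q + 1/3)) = q^2 - 4*q + 4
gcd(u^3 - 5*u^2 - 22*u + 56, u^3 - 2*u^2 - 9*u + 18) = u - 2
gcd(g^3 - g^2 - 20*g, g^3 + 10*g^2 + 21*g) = g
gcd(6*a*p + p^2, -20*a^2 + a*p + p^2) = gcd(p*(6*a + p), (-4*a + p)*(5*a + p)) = 1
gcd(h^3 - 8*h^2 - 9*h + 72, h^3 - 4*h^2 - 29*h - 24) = h^2 - 5*h - 24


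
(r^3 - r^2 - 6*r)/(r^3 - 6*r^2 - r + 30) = r/(r - 5)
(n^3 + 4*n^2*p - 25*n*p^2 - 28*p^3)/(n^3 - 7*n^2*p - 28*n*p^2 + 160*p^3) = (-n^2 - 8*n*p - 7*p^2)/(-n^2 + 3*n*p + 40*p^2)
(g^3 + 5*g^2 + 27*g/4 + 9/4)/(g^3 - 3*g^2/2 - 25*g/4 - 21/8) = 2*(g + 3)/(2*g - 7)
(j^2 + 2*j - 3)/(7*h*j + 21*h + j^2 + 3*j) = (j - 1)/(7*h + j)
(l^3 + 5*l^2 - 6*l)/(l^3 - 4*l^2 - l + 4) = l*(l + 6)/(l^2 - 3*l - 4)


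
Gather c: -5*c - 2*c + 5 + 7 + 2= 14 - 7*c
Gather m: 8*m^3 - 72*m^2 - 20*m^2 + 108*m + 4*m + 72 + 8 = 8*m^3 - 92*m^2 + 112*m + 80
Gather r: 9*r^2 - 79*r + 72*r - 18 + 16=9*r^2 - 7*r - 2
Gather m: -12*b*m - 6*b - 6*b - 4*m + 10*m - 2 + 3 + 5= -12*b + m*(6 - 12*b) + 6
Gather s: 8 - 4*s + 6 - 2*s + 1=15 - 6*s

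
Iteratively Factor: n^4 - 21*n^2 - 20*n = (n)*(n^3 - 21*n - 20) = n*(n - 5)*(n^2 + 5*n + 4) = n*(n - 5)*(n + 4)*(n + 1)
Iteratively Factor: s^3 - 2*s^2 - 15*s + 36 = (s - 3)*(s^2 + s - 12) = (s - 3)*(s + 4)*(s - 3)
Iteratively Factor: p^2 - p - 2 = (p + 1)*(p - 2)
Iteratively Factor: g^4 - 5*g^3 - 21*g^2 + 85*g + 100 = (g + 4)*(g^3 - 9*g^2 + 15*g + 25) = (g - 5)*(g + 4)*(g^2 - 4*g - 5) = (g - 5)*(g + 1)*(g + 4)*(g - 5)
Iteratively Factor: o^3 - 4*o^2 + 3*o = (o - 1)*(o^2 - 3*o) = o*(o - 1)*(o - 3)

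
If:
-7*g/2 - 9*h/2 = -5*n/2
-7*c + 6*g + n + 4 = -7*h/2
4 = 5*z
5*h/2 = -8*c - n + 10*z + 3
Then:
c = 509/227 - 244*n/227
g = 810/227 - 725*n/227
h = 690*n/227 - 630/227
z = 4/5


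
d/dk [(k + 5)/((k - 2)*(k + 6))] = (-k^2 - 10*k - 32)/(k^4 + 8*k^3 - 8*k^2 - 96*k + 144)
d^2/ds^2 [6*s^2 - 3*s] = 12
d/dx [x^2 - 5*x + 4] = 2*x - 5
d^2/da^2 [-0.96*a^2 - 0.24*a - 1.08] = -1.92000000000000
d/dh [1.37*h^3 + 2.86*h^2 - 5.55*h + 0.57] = 4.11*h^2 + 5.72*h - 5.55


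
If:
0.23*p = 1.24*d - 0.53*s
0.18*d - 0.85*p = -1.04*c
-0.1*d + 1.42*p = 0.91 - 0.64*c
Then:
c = 0.37528508871961 - 0.0368245026423652*s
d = 0.436195515472987*s + 0.0886511882497833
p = 0.0473149529847974*s + 0.477945536651006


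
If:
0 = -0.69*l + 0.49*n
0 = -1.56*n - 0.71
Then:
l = -0.32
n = -0.46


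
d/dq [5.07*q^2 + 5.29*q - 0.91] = 10.14*q + 5.29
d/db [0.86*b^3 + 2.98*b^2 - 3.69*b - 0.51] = 2.58*b^2 + 5.96*b - 3.69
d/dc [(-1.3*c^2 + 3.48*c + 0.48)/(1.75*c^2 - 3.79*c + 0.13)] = (-1.163*c^2 - 2.018*c + 2.2716)/(3.0625*c^4 - 13.265*c^3 + 14.8191*c^2 - 0.9854*c + 0.0169)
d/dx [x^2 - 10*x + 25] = 2*x - 10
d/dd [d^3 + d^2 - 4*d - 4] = 3*d^2 + 2*d - 4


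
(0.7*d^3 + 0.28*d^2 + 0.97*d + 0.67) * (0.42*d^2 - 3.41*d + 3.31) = 0.294*d^5 - 2.2694*d^4 + 1.7696*d^3 - 2.0995*d^2 + 0.926*d + 2.2177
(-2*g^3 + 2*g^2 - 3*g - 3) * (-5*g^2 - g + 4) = 10*g^5 - 8*g^4 + 5*g^3 + 26*g^2 - 9*g - 12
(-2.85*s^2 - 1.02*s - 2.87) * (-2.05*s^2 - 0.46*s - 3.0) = 5.8425*s^4 + 3.402*s^3 + 14.9027*s^2 + 4.3802*s + 8.61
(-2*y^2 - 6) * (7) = -14*y^2 - 42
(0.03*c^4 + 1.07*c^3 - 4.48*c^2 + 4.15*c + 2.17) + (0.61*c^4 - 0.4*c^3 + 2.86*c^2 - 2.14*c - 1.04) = 0.64*c^4 + 0.67*c^3 - 1.62*c^2 + 2.01*c + 1.13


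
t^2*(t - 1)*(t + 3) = t^4 + 2*t^3 - 3*t^2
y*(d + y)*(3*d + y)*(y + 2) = 3*d^2*y^2 + 6*d^2*y + 4*d*y^3 + 8*d*y^2 + y^4 + 2*y^3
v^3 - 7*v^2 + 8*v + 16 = (v - 4)^2*(v + 1)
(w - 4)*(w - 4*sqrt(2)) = w^2 - 4*sqrt(2)*w - 4*w + 16*sqrt(2)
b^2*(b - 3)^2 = b^4 - 6*b^3 + 9*b^2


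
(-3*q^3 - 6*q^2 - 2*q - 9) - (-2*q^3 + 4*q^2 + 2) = -q^3 - 10*q^2 - 2*q - 11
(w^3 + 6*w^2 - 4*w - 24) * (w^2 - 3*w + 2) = w^5 + 3*w^4 - 20*w^3 + 64*w - 48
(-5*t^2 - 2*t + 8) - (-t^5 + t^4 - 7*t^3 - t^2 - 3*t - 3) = t^5 - t^4 + 7*t^3 - 4*t^2 + t + 11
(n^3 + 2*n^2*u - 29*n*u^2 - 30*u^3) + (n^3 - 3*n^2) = 2*n^3 + 2*n^2*u - 3*n^2 - 29*n*u^2 - 30*u^3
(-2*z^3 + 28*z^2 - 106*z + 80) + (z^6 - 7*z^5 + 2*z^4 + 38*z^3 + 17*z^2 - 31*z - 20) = z^6 - 7*z^5 + 2*z^4 + 36*z^3 + 45*z^2 - 137*z + 60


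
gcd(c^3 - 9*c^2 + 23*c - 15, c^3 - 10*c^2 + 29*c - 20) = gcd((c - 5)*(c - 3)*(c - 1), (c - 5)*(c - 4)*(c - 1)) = c^2 - 6*c + 5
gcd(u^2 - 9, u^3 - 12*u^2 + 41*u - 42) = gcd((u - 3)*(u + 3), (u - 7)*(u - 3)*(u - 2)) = u - 3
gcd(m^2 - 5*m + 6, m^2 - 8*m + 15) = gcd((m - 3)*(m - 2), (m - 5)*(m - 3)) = m - 3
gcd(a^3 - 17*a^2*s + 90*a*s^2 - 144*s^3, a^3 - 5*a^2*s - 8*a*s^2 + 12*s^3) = -a + 6*s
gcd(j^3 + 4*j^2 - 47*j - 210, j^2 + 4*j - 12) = j + 6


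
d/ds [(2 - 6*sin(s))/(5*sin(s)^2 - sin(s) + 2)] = 2*(15*sin(s)^2 - 10*sin(s) - 5)*cos(s)/(5*sin(s)^2 - sin(s) + 2)^2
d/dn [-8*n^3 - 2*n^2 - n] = -24*n^2 - 4*n - 1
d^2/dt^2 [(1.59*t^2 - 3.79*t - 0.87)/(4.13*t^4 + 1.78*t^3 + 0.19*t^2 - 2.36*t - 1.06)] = (162.722826*t^8 - 705.615456*t^7 - 734.99879*t^6 - 95.7960900000002*t^5 - 67.5669180000001*t^4 - 291.315742*t^3 - 107.854806*t^2 - 12.088284*t + 12.493636)/(70.444997*t^12 + 91.083846*t^11 + 48.978909*t^10 - 106.742504*t^9 - 156.083499*t^8 - 80.105754*t^7 + 49.159087*t^6 + 89.324772*t^5 + 43.698366*t^4 - 4.292408*t^3 - 17.070876*t^2 - 7.955088*t - 1.191016)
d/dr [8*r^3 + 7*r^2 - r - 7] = 24*r^2 + 14*r - 1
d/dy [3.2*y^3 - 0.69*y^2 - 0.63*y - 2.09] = 9.6*y^2 - 1.38*y - 0.63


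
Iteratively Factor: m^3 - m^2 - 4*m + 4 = (m + 2)*(m^2 - 3*m + 2) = (m - 2)*(m + 2)*(m - 1)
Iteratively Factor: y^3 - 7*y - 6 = (y + 1)*(y^2 - y - 6) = (y - 3)*(y + 1)*(y + 2)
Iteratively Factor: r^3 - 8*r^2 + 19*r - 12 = (r - 4)*(r^2 - 4*r + 3) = (r - 4)*(r - 1)*(r - 3)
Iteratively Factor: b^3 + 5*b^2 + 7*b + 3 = (b + 1)*(b^2 + 4*b + 3) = (b + 1)^2*(b + 3)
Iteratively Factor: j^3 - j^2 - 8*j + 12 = (j + 3)*(j^2 - 4*j + 4) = (j - 2)*(j + 3)*(j - 2)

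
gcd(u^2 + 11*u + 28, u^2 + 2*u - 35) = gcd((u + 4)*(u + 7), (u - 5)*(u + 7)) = u + 7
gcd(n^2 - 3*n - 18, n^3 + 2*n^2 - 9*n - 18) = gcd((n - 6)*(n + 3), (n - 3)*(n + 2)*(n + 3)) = n + 3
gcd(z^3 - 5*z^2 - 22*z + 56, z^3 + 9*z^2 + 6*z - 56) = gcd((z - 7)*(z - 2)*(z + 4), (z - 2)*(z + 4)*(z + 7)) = z^2 + 2*z - 8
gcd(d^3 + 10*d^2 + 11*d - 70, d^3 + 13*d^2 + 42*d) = d + 7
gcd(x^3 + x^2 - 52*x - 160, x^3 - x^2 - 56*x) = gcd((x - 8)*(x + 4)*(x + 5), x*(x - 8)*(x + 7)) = x - 8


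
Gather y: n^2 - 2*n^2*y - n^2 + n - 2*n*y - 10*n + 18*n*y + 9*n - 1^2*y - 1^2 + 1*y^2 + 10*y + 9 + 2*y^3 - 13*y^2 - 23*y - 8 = 2*y^3 - 12*y^2 + y*(-2*n^2 + 16*n - 14)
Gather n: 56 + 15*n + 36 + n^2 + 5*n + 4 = n^2 + 20*n + 96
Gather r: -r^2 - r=-r^2 - r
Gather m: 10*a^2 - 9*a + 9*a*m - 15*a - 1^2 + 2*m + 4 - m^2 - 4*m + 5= 10*a^2 - 24*a - m^2 + m*(9*a - 2) + 8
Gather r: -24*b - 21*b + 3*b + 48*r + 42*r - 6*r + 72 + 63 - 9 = -42*b + 84*r + 126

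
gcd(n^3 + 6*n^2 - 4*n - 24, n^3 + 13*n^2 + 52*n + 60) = n^2 + 8*n + 12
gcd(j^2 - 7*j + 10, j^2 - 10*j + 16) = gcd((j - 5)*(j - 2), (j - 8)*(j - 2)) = j - 2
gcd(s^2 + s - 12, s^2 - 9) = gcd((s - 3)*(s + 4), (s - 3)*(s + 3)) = s - 3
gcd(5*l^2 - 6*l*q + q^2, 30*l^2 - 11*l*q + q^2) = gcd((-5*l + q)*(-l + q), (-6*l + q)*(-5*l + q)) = -5*l + q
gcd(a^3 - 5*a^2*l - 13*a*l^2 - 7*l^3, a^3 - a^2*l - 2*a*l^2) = a + l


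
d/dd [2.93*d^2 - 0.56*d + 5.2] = 5.86*d - 0.56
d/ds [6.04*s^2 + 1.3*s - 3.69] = 12.08*s + 1.3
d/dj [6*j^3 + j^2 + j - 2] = 18*j^2 + 2*j + 1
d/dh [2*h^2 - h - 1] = 4*h - 1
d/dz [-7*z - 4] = -7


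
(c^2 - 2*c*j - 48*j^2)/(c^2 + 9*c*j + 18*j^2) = (c - 8*j)/(c + 3*j)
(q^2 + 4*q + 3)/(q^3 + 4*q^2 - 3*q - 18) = (q + 1)/(q^2 + q - 6)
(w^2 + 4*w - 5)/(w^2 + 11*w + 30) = (w - 1)/(w + 6)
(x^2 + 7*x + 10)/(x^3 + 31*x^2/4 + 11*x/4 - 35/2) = 4*(x + 5)/(4*x^2 + 23*x - 35)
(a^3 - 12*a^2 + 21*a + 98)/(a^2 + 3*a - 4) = (a^3 - 12*a^2 + 21*a + 98)/(a^2 + 3*a - 4)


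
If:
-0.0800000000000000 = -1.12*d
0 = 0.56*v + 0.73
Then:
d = 0.07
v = -1.30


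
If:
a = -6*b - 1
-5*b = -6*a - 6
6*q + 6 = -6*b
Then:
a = -1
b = 0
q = -1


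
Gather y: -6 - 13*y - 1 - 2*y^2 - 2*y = -2*y^2 - 15*y - 7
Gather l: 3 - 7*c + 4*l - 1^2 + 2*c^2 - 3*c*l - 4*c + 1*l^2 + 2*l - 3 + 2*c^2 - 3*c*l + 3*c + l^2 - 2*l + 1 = 4*c^2 - 8*c + 2*l^2 + l*(4 - 6*c)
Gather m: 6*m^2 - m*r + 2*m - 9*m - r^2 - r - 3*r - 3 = 6*m^2 + m*(-r - 7) - r^2 - 4*r - 3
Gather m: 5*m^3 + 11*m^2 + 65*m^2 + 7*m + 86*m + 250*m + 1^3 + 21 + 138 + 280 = 5*m^3 + 76*m^2 + 343*m + 440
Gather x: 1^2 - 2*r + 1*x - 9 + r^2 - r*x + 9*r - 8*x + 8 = r^2 + 7*r + x*(-r - 7)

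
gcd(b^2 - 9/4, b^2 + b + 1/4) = 1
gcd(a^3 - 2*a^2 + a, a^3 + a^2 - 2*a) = a^2 - a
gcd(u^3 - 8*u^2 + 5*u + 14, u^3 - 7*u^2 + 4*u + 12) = u^2 - u - 2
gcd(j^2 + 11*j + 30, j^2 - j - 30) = j + 5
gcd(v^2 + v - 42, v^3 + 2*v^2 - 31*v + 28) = v + 7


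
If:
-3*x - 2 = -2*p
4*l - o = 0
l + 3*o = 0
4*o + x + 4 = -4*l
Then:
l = 0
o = 0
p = -5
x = -4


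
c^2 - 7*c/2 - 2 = (c - 4)*(c + 1/2)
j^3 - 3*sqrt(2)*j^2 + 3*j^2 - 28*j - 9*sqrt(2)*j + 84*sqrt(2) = (j - 4)*(j + 7)*(j - 3*sqrt(2))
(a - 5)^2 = a^2 - 10*a + 25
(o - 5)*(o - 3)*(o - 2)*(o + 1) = o^4 - 9*o^3 + 21*o^2 + o - 30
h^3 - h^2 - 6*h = h*(h - 3)*(h + 2)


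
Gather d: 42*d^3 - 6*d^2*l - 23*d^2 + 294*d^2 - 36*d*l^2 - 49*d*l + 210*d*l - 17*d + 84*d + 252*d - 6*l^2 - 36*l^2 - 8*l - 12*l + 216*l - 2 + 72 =42*d^3 + d^2*(271 - 6*l) + d*(-36*l^2 + 161*l + 319) - 42*l^2 + 196*l + 70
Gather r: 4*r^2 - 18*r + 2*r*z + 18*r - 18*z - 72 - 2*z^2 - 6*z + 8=4*r^2 + 2*r*z - 2*z^2 - 24*z - 64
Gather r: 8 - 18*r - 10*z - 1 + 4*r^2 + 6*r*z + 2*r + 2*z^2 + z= 4*r^2 + r*(6*z - 16) + 2*z^2 - 9*z + 7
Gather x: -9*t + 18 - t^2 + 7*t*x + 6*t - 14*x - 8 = -t^2 - 3*t + x*(7*t - 14) + 10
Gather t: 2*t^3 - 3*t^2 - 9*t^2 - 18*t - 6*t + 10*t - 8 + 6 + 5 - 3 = 2*t^3 - 12*t^2 - 14*t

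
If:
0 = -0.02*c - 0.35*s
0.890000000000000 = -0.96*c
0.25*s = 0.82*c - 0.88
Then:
No Solution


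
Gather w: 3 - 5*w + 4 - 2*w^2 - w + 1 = -2*w^2 - 6*w + 8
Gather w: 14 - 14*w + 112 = 126 - 14*w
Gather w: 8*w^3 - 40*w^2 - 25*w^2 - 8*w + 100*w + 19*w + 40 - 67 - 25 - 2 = 8*w^3 - 65*w^2 + 111*w - 54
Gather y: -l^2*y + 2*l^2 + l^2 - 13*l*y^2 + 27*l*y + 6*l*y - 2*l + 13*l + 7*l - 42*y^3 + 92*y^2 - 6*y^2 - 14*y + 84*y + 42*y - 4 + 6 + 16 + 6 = 3*l^2 + 18*l - 42*y^3 + y^2*(86 - 13*l) + y*(-l^2 + 33*l + 112) + 24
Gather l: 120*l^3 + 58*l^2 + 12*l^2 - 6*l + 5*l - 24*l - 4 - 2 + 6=120*l^3 + 70*l^2 - 25*l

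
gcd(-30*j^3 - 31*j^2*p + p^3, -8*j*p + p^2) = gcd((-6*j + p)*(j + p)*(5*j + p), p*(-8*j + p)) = 1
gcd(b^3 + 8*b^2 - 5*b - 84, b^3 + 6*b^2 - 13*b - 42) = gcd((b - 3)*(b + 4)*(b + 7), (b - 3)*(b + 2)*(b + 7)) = b^2 + 4*b - 21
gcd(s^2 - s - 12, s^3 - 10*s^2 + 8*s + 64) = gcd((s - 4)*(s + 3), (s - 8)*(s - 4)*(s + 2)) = s - 4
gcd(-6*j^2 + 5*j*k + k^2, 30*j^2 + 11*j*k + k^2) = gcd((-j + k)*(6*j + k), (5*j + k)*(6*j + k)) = 6*j + k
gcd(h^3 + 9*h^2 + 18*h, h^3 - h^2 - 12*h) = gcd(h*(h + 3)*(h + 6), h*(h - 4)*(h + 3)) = h^2 + 3*h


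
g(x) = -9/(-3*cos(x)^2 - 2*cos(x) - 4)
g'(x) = -9*(-6*sin(x)*cos(x) - 2*sin(x))/(-3*cos(x)^2 - 2*cos(x) - 4)^2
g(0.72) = 1.25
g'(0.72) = 0.75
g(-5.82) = 1.10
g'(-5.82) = 0.44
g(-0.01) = 1.00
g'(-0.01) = -0.01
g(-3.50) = 1.89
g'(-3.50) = -0.50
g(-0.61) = 1.18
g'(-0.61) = -0.61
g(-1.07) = 1.59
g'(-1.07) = -1.21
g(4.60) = 2.36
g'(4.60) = -0.82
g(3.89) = 2.17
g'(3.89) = 0.85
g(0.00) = 1.00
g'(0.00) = 0.00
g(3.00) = 1.81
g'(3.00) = -0.20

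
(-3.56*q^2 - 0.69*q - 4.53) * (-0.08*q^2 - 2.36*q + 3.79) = 0.2848*q^4 + 8.4568*q^3 - 11.5016*q^2 + 8.0757*q - 17.1687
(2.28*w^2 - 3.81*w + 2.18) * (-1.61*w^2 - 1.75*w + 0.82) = -3.6708*w^4 + 2.1441*w^3 + 5.0273*w^2 - 6.9392*w + 1.7876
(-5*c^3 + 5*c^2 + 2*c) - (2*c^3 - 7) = -7*c^3 + 5*c^2 + 2*c + 7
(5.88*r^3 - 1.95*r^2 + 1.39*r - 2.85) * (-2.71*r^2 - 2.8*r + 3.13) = -15.9348*r^5 - 11.1795*r^4 + 20.0975*r^3 - 2.272*r^2 + 12.3307*r - 8.9205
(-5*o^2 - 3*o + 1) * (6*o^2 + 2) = -30*o^4 - 18*o^3 - 4*o^2 - 6*o + 2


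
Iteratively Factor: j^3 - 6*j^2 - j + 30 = (j - 5)*(j^2 - j - 6) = (j - 5)*(j - 3)*(j + 2)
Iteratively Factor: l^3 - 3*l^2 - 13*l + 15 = (l - 1)*(l^2 - 2*l - 15) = (l - 1)*(l + 3)*(l - 5)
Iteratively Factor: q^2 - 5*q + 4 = (q - 1)*(q - 4)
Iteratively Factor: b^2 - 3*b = (b - 3)*(b)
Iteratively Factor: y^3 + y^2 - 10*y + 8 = (y + 4)*(y^2 - 3*y + 2) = (y - 2)*(y + 4)*(y - 1)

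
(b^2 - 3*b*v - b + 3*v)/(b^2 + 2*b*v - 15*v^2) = (b - 1)/(b + 5*v)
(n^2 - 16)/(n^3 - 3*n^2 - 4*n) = (n + 4)/(n*(n + 1))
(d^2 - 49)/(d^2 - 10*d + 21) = (d + 7)/(d - 3)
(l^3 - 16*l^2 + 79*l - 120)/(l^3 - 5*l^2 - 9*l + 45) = (l - 8)/(l + 3)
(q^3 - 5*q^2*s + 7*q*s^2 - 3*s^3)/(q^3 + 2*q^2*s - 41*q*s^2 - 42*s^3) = (q^3 - 5*q^2*s + 7*q*s^2 - 3*s^3)/(q^3 + 2*q^2*s - 41*q*s^2 - 42*s^3)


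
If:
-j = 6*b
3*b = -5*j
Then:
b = 0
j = 0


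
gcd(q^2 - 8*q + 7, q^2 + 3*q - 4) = q - 1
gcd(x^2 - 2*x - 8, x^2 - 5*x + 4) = x - 4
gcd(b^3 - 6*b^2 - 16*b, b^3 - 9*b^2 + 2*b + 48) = b^2 - 6*b - 16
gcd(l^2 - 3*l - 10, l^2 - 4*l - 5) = l - 5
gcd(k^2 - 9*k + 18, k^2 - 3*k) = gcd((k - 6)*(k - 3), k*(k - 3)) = k - 3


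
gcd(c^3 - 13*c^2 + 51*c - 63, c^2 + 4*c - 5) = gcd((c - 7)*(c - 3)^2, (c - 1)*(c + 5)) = 1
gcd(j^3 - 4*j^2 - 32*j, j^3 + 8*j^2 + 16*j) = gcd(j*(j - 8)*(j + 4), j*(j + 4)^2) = j^2 + 4*j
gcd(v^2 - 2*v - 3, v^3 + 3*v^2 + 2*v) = v + 1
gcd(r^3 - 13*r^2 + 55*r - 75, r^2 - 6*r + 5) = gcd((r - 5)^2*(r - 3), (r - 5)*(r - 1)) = r - 5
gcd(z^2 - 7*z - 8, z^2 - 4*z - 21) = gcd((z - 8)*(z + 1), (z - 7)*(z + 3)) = 1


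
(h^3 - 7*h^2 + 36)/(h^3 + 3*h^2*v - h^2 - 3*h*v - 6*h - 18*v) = (h - 6)/(h + 3*v)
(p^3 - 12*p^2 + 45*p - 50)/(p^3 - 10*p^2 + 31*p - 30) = (p - 5)/(p - 3)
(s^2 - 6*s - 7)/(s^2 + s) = (s - 7)/s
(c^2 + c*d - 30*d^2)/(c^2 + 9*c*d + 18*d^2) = (c - 5*d)/(c + 3*d)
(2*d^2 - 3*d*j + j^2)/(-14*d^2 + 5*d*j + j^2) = (-d + j)/(7*d + j)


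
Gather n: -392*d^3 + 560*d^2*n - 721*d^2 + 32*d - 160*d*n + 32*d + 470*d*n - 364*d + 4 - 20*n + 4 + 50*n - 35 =-392*d^3 - 721*d^2 - 300*d + n*(560*d^2 + 310*d + 30) - 27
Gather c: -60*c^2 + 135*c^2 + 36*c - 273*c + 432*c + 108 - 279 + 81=75*c^2 + 195*c - 90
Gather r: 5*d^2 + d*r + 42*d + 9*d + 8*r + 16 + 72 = 5*d^2 + 51*d + r*(d + 8) + 88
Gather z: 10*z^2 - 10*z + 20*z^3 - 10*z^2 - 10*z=20*z^3 - 20*z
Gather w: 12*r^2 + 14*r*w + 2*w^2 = 12*r^2 + 14*r*w + 2*w^2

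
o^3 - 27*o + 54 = (o - 3)^2*(o + 6)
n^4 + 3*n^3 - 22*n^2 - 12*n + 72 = (n - 3)*(n - 2)*(n + 2)*(n + 6)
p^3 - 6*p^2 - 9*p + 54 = (p - 6)*(p - 3)*(p + 3)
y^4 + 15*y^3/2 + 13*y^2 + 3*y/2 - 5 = (y - 1/2)*(y + 1)*(y + 2)*(y + 5)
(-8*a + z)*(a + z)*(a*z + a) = -8*a^3*z - 8*a^3 - 7*a^2*z^2 - 7*a^2*z + a*z^3 + a*z^2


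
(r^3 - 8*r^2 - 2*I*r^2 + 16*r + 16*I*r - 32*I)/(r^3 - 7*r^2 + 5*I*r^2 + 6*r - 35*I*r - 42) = (r^3 - 2*r^2*(4 + I) + 16*r*(1 + I) - 32*I)/(r^3 + r^2*(-7 + 5*I) + r*(6 - 35*I) - 42)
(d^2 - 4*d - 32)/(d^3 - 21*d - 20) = (d - 8)/(d^2 - 4*d - 5)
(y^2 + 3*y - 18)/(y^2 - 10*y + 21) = (y + 6)/(y - 7)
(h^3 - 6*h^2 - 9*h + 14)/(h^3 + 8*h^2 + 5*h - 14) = (h - 7)/(h + 7)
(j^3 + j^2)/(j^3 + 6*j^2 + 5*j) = j/(j + 5)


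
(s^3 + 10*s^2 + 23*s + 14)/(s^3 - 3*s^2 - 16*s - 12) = (s + 7)/(s - 6)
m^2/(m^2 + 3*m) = m/(m + 3)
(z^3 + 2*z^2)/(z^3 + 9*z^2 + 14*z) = z/(z + 7)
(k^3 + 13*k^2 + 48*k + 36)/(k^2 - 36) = (k^2 + 7*k + 6)/(k - 6)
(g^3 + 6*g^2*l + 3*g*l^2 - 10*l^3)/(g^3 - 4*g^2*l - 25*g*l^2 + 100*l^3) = (g^2 + g*l - 2*l^2)/(g^2 - 9*g*l + 20*l^2)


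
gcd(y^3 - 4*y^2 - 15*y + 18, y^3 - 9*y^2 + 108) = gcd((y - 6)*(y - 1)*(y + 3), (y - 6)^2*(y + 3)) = y^2 - 3*y - 18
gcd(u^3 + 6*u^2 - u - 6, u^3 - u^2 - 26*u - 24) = u + 1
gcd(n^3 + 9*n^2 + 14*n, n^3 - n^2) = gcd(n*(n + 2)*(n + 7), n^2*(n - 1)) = n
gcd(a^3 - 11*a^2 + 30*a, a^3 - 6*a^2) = a^2 - 6*a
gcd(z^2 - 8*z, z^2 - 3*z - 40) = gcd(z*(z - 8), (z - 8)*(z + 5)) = z - 8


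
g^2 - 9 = (g - 3)*(g + 3)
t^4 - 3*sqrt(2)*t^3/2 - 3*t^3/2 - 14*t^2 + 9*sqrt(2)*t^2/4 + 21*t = t*(t - 3/2)*(t - 7*sqrt(2)/2)*(t + 2*sqrt(2))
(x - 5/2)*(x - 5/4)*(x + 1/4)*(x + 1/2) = x^4 - 3*x^3 + 7*x^2/16 + 15*x/8 + 25/64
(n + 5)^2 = n^2 + 10*n + 25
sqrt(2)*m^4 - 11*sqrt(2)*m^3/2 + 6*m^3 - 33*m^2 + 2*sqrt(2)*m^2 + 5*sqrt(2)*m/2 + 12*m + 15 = (m - 5)*(m - 1)*(m + 3*sqrt(2))*(sqrt(2)*m + sqrt(2)/2)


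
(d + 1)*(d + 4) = d^2 + 5*d + 4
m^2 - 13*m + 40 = (m - 8)*(m - 5)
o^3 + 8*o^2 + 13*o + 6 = (o + 1)^2*(o + 6)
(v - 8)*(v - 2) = v^2 - 10*v + 16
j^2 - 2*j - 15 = (j - 5)*(j + 3)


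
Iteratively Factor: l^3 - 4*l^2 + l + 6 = (l - 2)*(l^2 - 2*l - 3) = (l - 3)*(l - 2)*(l + 1)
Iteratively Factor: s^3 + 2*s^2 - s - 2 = (s + 2)*(s^2 - 1) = (s + 1)*(s + 2)*(s - 1)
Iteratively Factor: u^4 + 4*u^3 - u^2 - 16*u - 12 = (u + 3)*(u^3 + u^2 - 4*u - 4) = (u + 1)*(u + 3)*(u^2 - 4) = (u - 2)*(u + 1)*(u + 3)*(u + 2)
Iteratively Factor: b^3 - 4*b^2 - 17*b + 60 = (b - 5)*(b^2 + b - 12) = (b - 5)*(b + 4)*(b - 3)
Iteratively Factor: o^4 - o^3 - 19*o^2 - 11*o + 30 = (o - 5)*(o^3 + 4*o^2 + o - 6) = (o - 5)*(o + 2)*(o^2 + 2*o - 3) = (o - 5)*(o - 1)*(o + 2)*(o + 3)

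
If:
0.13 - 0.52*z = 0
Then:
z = 0.25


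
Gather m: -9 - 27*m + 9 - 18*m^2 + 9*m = -18*m^2 - 18*m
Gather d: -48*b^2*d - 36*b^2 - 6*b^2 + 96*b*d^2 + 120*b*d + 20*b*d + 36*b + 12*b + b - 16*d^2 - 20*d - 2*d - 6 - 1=-42*b^2 + 49*b + d^2*(96*b - 16) + d*(-48*b^2 + 140*b - 22) - 7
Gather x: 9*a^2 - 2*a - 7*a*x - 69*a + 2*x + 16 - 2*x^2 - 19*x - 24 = 9*a^2 - 71*a - 2*x^2 + x*(-7*a - 17) - 8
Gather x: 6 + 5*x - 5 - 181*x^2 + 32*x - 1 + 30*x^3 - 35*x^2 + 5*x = 30*x^3 - 216*x^2 + 42*x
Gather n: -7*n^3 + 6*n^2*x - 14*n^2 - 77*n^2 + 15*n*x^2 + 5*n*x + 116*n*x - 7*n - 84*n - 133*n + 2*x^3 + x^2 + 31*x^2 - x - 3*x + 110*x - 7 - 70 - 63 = -7*n^3 + n^2*(6*x - 91) + n*(15*x^2 + 121*x - 224) + 2*x^3 + 32*x^2 + 106*x - 140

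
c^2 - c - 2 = (c - 2)*(c + 1)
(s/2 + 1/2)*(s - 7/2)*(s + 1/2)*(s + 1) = s^4/2 - s^3/2 - 27*s^2/8 - 13*s/4 - 7/8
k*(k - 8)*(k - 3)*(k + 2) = k^4 - 9*k^3 + 2*k^2 + 48*k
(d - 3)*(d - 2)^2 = d^3 - 7*d^2 + 16*d - 12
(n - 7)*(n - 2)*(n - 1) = n^3 - 10*n^2 + 23*n - 14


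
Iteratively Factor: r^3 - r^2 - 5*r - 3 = (r + 1)*(r^2 - 2*r - 3) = (r - 3)*(r + 1)*(r + 1)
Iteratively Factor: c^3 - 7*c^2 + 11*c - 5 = (c - 1)*(c^2 - 6*c + 5) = (c - 1)^2*(c - 5)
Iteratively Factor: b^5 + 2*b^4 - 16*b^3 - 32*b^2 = (b - 4)*(b^4 + 6*b^3 + 8*b^2) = b*(b - 4)*(b^3 + 6*b^2 + 8*b) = b*(b - 4)*(b + 2)*(b^2 + 4*b) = b^2*(b - 4)*(b + 2)*(b + 4)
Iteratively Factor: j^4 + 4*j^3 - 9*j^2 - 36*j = (j)*(j^3 + 4*j^2 - 9*j - 36) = j*(j - 3)*(j^2 + 7*j + 12) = j*(j - 3)*(j + 4)*(j + 3)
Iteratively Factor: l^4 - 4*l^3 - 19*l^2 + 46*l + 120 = (l + 2)*(l^3 - 6*l^2 - 7*l + 60) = (l + 2)*(l + 3)*(l^2 - 9*l + 20) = (l - 4)*(l + 2)*(l + 3)*(l - 5)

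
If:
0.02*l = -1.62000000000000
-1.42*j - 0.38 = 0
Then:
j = -0.27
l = -81.00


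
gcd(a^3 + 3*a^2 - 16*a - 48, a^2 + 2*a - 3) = a + 3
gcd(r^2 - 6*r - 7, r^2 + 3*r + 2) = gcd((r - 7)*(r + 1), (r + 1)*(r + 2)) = r + 1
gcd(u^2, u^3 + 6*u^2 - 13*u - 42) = 1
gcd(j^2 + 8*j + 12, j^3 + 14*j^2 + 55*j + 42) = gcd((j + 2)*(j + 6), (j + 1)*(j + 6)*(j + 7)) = j + 6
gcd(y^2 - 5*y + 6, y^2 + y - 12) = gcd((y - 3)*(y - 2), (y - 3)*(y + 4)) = y - 3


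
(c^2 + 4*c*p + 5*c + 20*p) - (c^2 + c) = 4*c*p + 4*c + 20*p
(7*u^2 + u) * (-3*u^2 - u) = -21*u^4 - 10*u^3 - u^2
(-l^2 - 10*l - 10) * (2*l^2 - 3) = -2*l^4 - 20*l^3 - 17*l^2 + 30*l + 30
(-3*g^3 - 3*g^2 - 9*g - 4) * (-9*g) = 27*g^4 + 27*g^3 + 81*g^2 + 36*g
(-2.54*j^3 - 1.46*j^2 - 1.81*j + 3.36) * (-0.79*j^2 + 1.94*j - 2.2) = 2.0066*j^5 - 3.7742*j^4 + 4.1855*j^3 - 2.9538*j^2 + 10.5004*j - 7.392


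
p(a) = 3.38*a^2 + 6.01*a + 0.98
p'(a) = 6.76*a + 6.01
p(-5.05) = 56.83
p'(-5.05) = -28.13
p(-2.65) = 8.79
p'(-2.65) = -11.90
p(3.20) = 54.82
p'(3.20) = 27.64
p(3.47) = 62.53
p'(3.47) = 29.47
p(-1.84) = 1.36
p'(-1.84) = -6.43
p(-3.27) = 17.47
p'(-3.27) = -16.10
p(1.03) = 10.76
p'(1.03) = 12.97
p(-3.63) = 23.70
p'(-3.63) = -18.53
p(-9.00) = 220.67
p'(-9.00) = -54.83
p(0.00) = 0.98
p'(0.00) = 6.01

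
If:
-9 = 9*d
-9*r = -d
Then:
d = -1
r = -1/9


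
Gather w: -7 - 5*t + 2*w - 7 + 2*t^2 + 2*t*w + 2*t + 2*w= 2*t^2 - 3*t + w*(2*t + 4) - 14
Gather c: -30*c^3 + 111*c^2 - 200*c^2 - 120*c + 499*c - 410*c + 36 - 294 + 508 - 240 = -30*c^3 - 89*c^2 - 31*c + 10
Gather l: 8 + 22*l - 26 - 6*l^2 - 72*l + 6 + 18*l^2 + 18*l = 12*l^2 - 32*l - 12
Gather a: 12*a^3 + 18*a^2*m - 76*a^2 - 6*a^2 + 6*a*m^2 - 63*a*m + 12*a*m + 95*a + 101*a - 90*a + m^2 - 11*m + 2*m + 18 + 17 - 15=12*a^3 + a^2*(18*m - 82) + a*(6*m^2 - 51*m + 106) + m^2 - 9*m + 20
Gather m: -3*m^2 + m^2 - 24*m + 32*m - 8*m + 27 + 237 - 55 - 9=200 - 2*m^2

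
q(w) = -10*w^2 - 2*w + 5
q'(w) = -20*w - 2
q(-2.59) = -56.90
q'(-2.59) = 49.80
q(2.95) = -87.92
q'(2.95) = -61.00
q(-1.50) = -14.50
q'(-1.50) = 28.00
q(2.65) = -70.52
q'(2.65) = -55.00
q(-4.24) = -166.30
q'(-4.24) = 82.80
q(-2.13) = -36.11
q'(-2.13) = 40.60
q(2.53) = -64.07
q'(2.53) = -52.60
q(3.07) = -95.39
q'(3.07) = -63.40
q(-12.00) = -1411.00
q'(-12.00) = 238.00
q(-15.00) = -2215.00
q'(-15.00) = 298.00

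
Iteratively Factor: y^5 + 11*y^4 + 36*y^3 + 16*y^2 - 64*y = (y + 4)*(y^4 + 7*y^3 + 8*y^2 - 16*y) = (y + 4)^2*(y^3 + 3*y^2 - 4*y) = y*(y + 4)^2*(y^2 + 3*y - 4) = y*(y - 1)*(y + 4)^2*(y + 4)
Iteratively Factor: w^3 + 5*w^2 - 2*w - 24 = (w - 2)*(w^2 + 7*w + 12) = (w - 2)*(w + 4)*(w + 3)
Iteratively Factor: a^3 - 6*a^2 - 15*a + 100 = (a + 4)*(a^2 - 10*a + 25) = (a - 5)*(a + 4)*(a - 5)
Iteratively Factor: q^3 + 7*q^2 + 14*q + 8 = (q + 2)*(q^2 + 5*q + 4) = (q + 1)*(q + 2)*(q + 4)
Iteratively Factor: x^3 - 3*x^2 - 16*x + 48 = (x - 4)*(x^2 + x - 12) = (x - 4)*(x - 3)*(x + 4)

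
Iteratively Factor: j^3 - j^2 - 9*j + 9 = (j - 1)*(j^2 - 9) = (j - 3)*(j - 1)*(j + 3)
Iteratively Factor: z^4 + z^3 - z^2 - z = (z + 1)*(z^3 - z) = (z - 1)*(z + 1)*(z^2 + z) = z*(z - 1)*(z + 1)*(z + 1)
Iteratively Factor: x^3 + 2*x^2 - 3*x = (x)*(x^2 + 2*x - 3) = x*(x + 3)*(x - 1)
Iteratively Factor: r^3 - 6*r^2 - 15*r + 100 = (r + 4)*(r^2 - 10*r + 25) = (r - 5)*(r + 4)*(r - 5)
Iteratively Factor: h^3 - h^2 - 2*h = (h)*(h^2 - h - 2) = h*(h - 2)*(h + 1)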